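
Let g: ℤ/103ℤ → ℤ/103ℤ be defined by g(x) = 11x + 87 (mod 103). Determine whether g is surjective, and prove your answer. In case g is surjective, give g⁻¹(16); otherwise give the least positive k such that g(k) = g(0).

31

Recall: g is surjective if every y in the codomain equals g(x) for some x in the domain.
Since gcd(11, 103) = 1, 11 is invertible modulo 103. Euclid's algorithm: 103 = 9·11 + 4, 11 = 2·4 + 3, 4 = 1·3 + 1; back-substituting gives 1 = 75·11 − 8·103, so 11⁻¹ ≡ 75 (mod 103).
For any y ∈ ℤ/103ℤ, x = 75(y − 87) mod 103 satisfies g(x) = 11·75(y − 87) + 87 ≡ y (since 11·75 ≡ 1 mod 103). So every y has a preimage.
Thus g is surjective.
Since g is surjective, we find g⁻¹(16): we need 11x ≡ 16 − 87 ≡ 32 (mod 103). Using 11⁻¹ = 75: x ≡ 75·32 = 2400 = 23·103 + 31, so x = 31.
Check: g(31) = 11·31 + 87 = 428 = 4·103 + 16 ≡ 16 (mod 103).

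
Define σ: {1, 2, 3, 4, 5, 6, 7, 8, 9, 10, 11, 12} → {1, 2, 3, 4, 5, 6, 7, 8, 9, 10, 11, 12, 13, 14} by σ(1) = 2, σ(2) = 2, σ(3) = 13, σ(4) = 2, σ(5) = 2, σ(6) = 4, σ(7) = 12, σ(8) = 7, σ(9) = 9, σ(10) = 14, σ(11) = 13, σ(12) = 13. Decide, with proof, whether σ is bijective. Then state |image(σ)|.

7

σ(1) = 2 = σ(2) with 1 ≠ 2, so σ is not injective, hence not bijective.
The image of σ is {2, 4, 7, 9, 12, 13, 14}, which has 7 elements.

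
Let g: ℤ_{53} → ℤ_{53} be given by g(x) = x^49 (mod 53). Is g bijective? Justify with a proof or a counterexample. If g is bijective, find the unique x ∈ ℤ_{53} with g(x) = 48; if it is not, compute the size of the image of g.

Since 53 is prime, the nonzero elements of ℤ_{53} form a cyclic group of order 52.
As gcd(49, 52) = 1, raising to the 49th power is a bijection on this group: if x_1^49 ≡ x_2^49 then (x_1x_2^{−1})^49 = 1, and the only element of order dividing gcd(49, 52) = 1 is 1, so x_1 = x_2.
With g(0) = 0 this makes g injective on all of ℤ_{53}, hence bijective (finite equal-size domain and codomain). In particular g is bijective.
Since g is bijective, we find the preimage of 48. The inverse of x ↦ x^49 on (ℤ_{53})^× is x ↦ x^17, because 49·17 = 833 = 16·52 + 1 ≡ 1 (mod 52) and x^{52} = 1 for x ≠ 0 (Fermat). So g⁻¹(48) = 48^17 mod 53.
Repeated squaring mod 53: 48^1 ≡ 48, 48^2 ≡ 48² = 2304 ≡ 25, 48^4 ≡ 25² = 625 ≡ 42, 48^8 ≡ 42² = 1764 ≡ 15, 48^16 ≡ 15² = 225 ≡ 13. Since 17 = 16 + 1, 48^17 ≡ 13·48: 13·48 = 624 ≡ 41. So 48^17 ≡ 41 (mod 53).
Hence g⁻¹(48) = 41.

41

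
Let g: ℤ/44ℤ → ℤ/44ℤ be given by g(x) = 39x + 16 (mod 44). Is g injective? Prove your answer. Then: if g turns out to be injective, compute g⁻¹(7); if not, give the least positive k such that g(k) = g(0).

37

Suppose g(u) = g(v) in ℤ/44ℤ. Then 39u + 16 ≡ 39v + 16 (mod 44), therefore 39(u − v) ≡ 0 (mod 44).
Since gcd(39, 44) = 1, 39 is invertible modulo 44, so u − v ≡ 0 (mod 44), i.e. u = v.
Thus g is injective.
We now compute 39⁻¹ mod 44 explicitly. Euclid's algorithm: 44 = 1·39 + 5, 39 = 7·5 + 4, 5 = 1·4 + 1; back-substituting gives 1 = 35·39 − 31·44, so 39⁻¹ ≡ 35 (mod 44).
Since g is injective, we find g⁻¹(7): we need 39x ≡ 7 − 16 ≡ 35 (mod 44). Using 39⁻¹ = 35: x ≡ 35·35 = 1225 = 27·44 + 37, so x = 37.
Check: g(37) = 39·37 + 16 = 1459 = 33·44 + 7 ≡ 7 (mod 44).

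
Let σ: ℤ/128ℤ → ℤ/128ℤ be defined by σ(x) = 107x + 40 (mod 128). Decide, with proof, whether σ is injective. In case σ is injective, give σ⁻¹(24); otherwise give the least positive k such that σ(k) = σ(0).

80

By definition, σ is injective when σ(a) = σ(b) forces a = b.
If σ(a) = σ(b), then 107a ≡ 107b (mod 128). Because gcd(107, 128) = 1, we may cancel 107 to get a ≡ b (mod 128).
Hence σ is injective.
We now compute 107⁻¹ mod 128 explicitly. Euclid's algorithm: 128 = 1·107 + 21, 107 = 5·21 + 2, 21 = 10·2 + 1; back-substituting gives 1 = 67·107 − 56·128, so 107⁻¹ ≡ 67 (mod 128).
Since σ is injective, we find σ⁻¹(24): we need 107x ≡ 24 − 40 ≡ 112 (mod 128). Using 107⁻¹ = 67: x ≡ 67·112 = 7504 = 58·128 + 80, so x = 80.
Check: σ(80) = 107·80 + 40 = 8600 = 67·128 + 24 ≡ 24 (mod 128).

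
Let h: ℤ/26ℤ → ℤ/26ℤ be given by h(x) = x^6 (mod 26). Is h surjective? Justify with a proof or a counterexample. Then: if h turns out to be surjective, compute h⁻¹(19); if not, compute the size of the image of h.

h(1) = 1^6 = 1.
h(3): Repeated squaring mod 26: 3^1 ≡ 3, 3^2 ≡ 3² = 9, 3^4 ≡ 9² = 81 ≡ 3. Since 6 = 4 + 2, 3^6 ≡ 3·9: 3·9 = 27 ≡ 1. So 3^6 ≡ 1 (mod 26).
So h(1) = h(3) = 1 while 1 ≠ 3, therefore h is not injective.
A non-injective map from the 26-element set ℤ/26ℤ to itself takes at most 25 distinct values, so it cannot be surjective. Thus h is not surjective.
Since h is not surjective, we determine |image(h)|. Computing x^6 mod 26 for each x (by repeated squaring, reducing mod 26 at every step), the values h(0), h(1), …, h(25) are: 0, 1, 12, 1, 14, 25, 12, 25, 12, 1, 14, 25, 14, 13, 14, 25, 14, 1, 12, 25, 12, 25, 14, 1, 12, 1.
The distinct values are {0, 1, 12, 13, 14, 25}; there are 6 of them.

6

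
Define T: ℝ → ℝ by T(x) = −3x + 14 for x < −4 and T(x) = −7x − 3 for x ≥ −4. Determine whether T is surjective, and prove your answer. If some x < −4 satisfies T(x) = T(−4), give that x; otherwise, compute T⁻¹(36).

Both pieces are strictly decreasing (slopes −3 and −7), so each is injective on its own interval.
The left piece maps (−∞, −4) onto (26, ∞); the right piece maps [−4, ∞) onto (−∞, 25].
The union (26, ∞) ∪ (−∞, 25] omits the interval between 26 and 25; in particular 26 has no preimage. So T is not surjective.
Because the two images are disjoint, no x < −4 has T(x) = T(−4), so we compute T⁻¹(36): 36 lies in (26, ∞), so solve −3x + 14 = 36: x = (36 − 14)/(−3) = −22/3.

-22/3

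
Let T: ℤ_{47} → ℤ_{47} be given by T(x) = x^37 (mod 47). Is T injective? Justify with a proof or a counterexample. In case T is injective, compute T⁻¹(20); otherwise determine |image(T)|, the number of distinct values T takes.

5

Since 47 is prime, the nonzero elements of ℤ_{47} form a cyclic group of order 46.
As gcd(37, 46) = 1, raising to the 37th power is a bijection on this group: if u^37 ≡ v^37 then (uv^{−1})^37 = 1, and the only element of order dividing gcd(37, 46) = 1 is 1, so u = v.
With T(0) = 0 this makes T injective on all of ℤ_{47}, hence bijective (finite equal-size domain and codomain). In particular T is injective.
Since T is injective, we find the preimage of 20. The inverse of x ↦ x^37 on (ℤ_{47})^× is x ↦ x^5, because 37·5 = 185 = 4·46 + 1 ≡ 1 (mod 46) and x^{46} = 1 for x ≠ 0 (Fermat). So T⁻¹(20) = 20^5 mod 47.
Repeated squaring mod 47: 20^1 ≡ 20, 20^2 ≡ 20² = 400 ≡ 24, 20^4 ≡ 24² = 576 ≡ 12. Since 5 = 4 + 1, 20^5 ≡ 12·20: 12·20 = 240 ≡ 5. So 20^5 ≡ 5 (mod 47).
Hence T⁻¹(20) = 5.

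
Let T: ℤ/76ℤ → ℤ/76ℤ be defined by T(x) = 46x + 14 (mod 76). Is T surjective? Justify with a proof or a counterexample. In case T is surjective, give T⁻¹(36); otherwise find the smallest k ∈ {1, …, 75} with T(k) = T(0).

38

Since gcd(46, 76) = 2, we have 46x ≡ 0 (mod 2) for all x, so T(x) ≡ 0 (mod 2).
But 1 ≢ 0 (mod 2), so 1 ∈ ℤ/76ℤ has no preimage. So T is not surjective.
Since T is not surjective, we find the least positive k with T(k) = T(0): this means 46k ≡ 0 (mod 76), i.e. 76 ∣ 46k. Since gcd(46, 76) = 2, dividing through by 2 this holds exactly when 38 ∣ 23k, and as gcd(23, 38) = 1, exactly when 38 ∣ k.
The smallest positive such k is 38.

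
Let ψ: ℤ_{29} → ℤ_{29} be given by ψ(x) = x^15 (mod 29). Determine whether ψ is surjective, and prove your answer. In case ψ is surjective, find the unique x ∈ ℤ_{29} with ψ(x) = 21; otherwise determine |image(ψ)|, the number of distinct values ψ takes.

8

Since 29 is prime, the nonzero elements of ℤ_{29} form a cyclic group of order 28.
As gcd(15, 28) = 1, raising to the 15th power is a bijection on this group: if u^15 ≡ v^15 then (uv^{−1})^15 = 1, and the only element of order dividing gcd(15, 28) = 1 is 1, so u = v.
With ψ(0) = 0 this makes ψ injective on all of ℤ_{29}, hence bijective (finite equal-size domain and codomain). In particular ψ is surjective.
Since ψ is surjective, we find the preimage of 21. The inverse of x ↦ x^15 on (ℤ_{29})^× is x ↦ x^15, because 15·15 = 225 = 8·28 + 1 ≡ 1 (mod 28) and x^{28} = 1 for x ≠ 0 (Fermat). So ψ⁻¹(21) = 21^15 mod 29.
Repeated squaring mod 29: 21^1 ≡ 21, 21^2 ≡ 21² = 441 ≡ 6, 21^4 ≡ 6² = 36 ≡ 7, 21^8 ≡ 7² = 49 ≡ 20. Since 15 = 8 + 4 + 2 + 1, 21^15 ≡ 20·7·6·21: 20·7 = 140 ≡ 24, then 24·6 = 144 ≡ 28, then 28·21 = 588 ≡ 8. So 21^15 ≡ 8 (mod 29).
Hence ψ⁻¹(21) = 8.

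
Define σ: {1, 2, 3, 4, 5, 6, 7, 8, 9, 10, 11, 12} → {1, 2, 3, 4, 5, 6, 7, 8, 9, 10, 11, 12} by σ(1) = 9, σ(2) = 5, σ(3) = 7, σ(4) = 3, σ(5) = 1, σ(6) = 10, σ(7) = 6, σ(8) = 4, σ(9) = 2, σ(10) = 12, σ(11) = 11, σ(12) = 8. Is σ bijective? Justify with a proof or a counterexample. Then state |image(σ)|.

The values 9, 5, 7, 3, 1, 10, 6, 4, 2, 12, 11, 8 are a permutation of {1, 2, 3, 4, 5, 6, 7, 8, 9, 10, 11, 12}: each element appears exactly once.
So σ is injective and surjective, hence bijective.
The image of σ is {1, 2, 3, 4, 5, 6, 7, 8, 9, 10, 11, 12}, which has 12 elements.

12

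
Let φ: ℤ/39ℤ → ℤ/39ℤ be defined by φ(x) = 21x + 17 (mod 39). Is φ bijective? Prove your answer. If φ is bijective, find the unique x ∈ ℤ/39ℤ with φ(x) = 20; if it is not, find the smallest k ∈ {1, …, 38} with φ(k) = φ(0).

We have gcd(21, 39) = 3 > 1. Taking u = 0 and v = 13: φ(0) = 17 and φ(13) = 21·13 + 17 = 290 ≡ 17 (mod 39).
So φ(0) = φ(13) while 0 ≠ 13, hence φ is not injective, hence not bijective.
Since φ is not bijective, we find the least positive k with φ(k) = φ(0): this means 21k ≡ 0 (mod 39), i.e. 39 ∣ 21k. Since gcd(21, 39) = 3, dividing through by 3 this holds exactly when 13 ∣ 7k, and as gcd(7, 13) = 1, exactly when 13 ∣ k.
The smallest positive such k is 13.

13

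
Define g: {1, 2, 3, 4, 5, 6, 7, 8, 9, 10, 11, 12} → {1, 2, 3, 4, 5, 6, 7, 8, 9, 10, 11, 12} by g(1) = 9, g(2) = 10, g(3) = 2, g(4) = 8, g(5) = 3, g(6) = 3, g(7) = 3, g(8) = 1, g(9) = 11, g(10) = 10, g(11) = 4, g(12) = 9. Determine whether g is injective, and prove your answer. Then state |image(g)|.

g(5) = 3 = g(6) with 5 ≠ 6, so g is not injective.
The image of g is {1, 2, 3, 4, 8, 9, 10, 11}, which has 8 elements.

8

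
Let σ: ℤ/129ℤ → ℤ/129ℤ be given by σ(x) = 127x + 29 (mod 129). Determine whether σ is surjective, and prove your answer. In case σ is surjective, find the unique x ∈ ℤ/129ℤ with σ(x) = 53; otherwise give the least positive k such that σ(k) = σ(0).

Since gcd(127, 129) = 1, 127 is invertible modulo 129. Euclid's algorithm: 129 = 1·127 + 2, 127 = 63·2 + 1; back-substituting gives 1 = 64·127 − 63·129, so 127⁻¹ ≡ 64 (mod 129).
For any y ∈ ℤ/129ℤ, x = 64(y − 29) mod 129 satisfies σ(x) = 127·64(y − 29) + 29 ≡ y (since 127·64 ≡ 1 mod 129). So every y has a preimage.
Therefore σ is surjective.
Since σ is surjective, we find σ⁻¹(53): we need 127x ≡ 53 − 29 ≡ 24 (mod 129). Using 127⁻¹ = 64: x ≡ 64·24 = 1536 = 11·129 + 117, so x = 117.
Check: σ(117) = 127·117 + 29 = 14888 = 115·129 + 53 ≡ 53 (mod 129).

117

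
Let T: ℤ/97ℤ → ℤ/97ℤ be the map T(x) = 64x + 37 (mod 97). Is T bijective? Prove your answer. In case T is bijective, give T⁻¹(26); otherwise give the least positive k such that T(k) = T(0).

Suppose T(x_1) = T(x_2) in ℤ/97ℤ. Then 64x_1 + 37 ≡ 64x_2 + 37 (mod 97), thus 64(x_1 − x_2) ≡ 0 (mod 97).
Since gcd(64, 97) = 1, 64 is invertible modulo 97, thus x_1 − x_2 ≡ 0 (mod 97), i.e. x_1 = x_2.
We now compute 64⁻¹ mod 97 explicitly. Euclid's algorithm: 97 = 1·64 + 33, 64 = 1·33 + 31, 33 = 1·31 + 2, 31 = 15·2 + 1; back-substituting gives 1 = 47·64 − 31·97, so 64⁻¹ ≡ 47 (mod 97).
For any y ∈ ℤ/97ℤ, x = 47(y − 37) mod 97 satisfies T(x) = 64·47(y − 37) + 37 ≡ y (since 64·47 ≡ 1 mod 97). So every y has a preimage.
Therefore T is bijective.
Since T is bijective, we find T⁻¹(26): we need 64x ≡ 26 − 37 ≡ 86 (mod 97). Using 64⁻¹ = 47: x ≡ 47·86 = 4042 = 41·97 + 65, so x = 65.
Check: T(65) = 64·65 + 37 = 4197 = 43·97 + 26 ≡ 26 (mod 97).

65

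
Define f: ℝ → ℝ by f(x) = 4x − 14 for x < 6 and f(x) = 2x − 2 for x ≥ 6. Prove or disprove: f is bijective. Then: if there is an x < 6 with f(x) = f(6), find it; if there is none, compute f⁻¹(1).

Both pieces are strictly increasing (slopes 4 and 2), so each is injective on its own interval.
The left piece maps (−∞, 6) onto (−∞, 10); the right piece maps [6, ∞) onto [10, ∞).
Since 10 = 10, the images partition ℝ: f is injective and surjective, hence bijective.
Because the two images are disjoint, no x < 6 has f(x) = f(6), so we compute f⁻¹(1): 1 lies in (−∞, 10), so solve 4x − 14 = 1: x = (1 + 14)/4 = 15/4.

15/4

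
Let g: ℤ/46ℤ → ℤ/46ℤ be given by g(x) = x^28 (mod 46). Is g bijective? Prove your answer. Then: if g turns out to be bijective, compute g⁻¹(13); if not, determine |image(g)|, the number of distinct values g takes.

g(22): Repeated squaring mod 46: 22^1 ≡ 22, 22^2 ≡ 22² = 484 ≡ 24, 22^4 ≡ 24² = 576 ≡ 24, 22^8 ≡ 24² = 576 ≡ 24, 22^16 ≡ 24² = 576 ≡ 24. Since 28 = 16 + 8 + 4, 22^28 ≡ 24·24·24: 24·24 = 576 ≡ 24, then 24·24 = 576 ≡ 24. So 22^28 ≡ 24 (mod 46).
g(24): Repeated squaring mod 46: 24^1 ≡ 24, 24^2 ≡ 24² = 576 ≡ 24, 24^4 ≡ 24² = 576 ≡ 24, 24^8 ≡ 24² = 576 ≡ 24, 24^16 ≡ 24² = 576 ≡ 24. Since 28 = 16 + 8 + 4, 24^28 ≡ 24·24·24: 24·24 = 576 ≡ 24, then 24·24 = 576 ≡ 24. So 24^28 ≡ 24 (mod 46).
So g(22) = g(24) = 24 while 22 ≠ 24, thus g is not injective, hence not bijective.
Since g is not bijective, we determine |image(g)|. Computing x^28 mod 46 for each x (by repeated squaring, reducing mod 46 at every step), the values g(0), g(1), …, g(45) are: 0, 1, 18, 39, 2, 31, 12, 27, 36, 3, 6, 9, 32, 29, 26, 13, 4, 35, 8, 25, 16, 41, 24, 23, 24, 41, 16, 25, 8, 35, 4, 13, 26, 29, 32, 9, 6, 3, 36, 27, 12, 31, 2, 39, 18, 1.
The distinct values are {0, 1, 2, 3, 4, 6, 8, 9, 12, 13, 16, 18, 23, 24, 25, 26, 27, 29, 31, 32, 35, 36, 39, 41}; there are 24 of them.

24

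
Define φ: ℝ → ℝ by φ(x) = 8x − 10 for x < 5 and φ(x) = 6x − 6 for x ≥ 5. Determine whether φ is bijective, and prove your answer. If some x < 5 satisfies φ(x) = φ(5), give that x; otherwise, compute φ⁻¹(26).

17/4

Both pieces are strictly increasing (slopes 8 and 6), so each is injective on its own interval.
The left piece maps (−∞, 5) onto (−∞, 30); the right piece maps [5, ∞) onto [24, ∞).
These images overlap. In particular φ(5) = 24 (right piece), and solving 8x − 10 = 24 on the left piece gives x = 17/4 < 5.
So φ(17/4) = φ(5) with 17/4 ≠ 5, and φ is not injective, hence not bijective. This x = 17/4 is the requested value below 5.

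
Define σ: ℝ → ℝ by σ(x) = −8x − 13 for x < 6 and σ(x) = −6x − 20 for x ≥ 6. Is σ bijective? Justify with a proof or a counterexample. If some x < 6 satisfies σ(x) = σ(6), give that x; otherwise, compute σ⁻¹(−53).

Both pieces are strictly decreasing (slopes −8 and −6), so each is injective on its own interval.
The left piece maps (−∞, 6) onto (−61, ∞); the right piece maps [6, ∞) onto (−∞, −56].
These images overlap. In particular σ(6) = −56 (right piece), and solving −8x − 13 = −56 on the left piece gives x = 43/8 < 6.
So σ(43/8) = σ(6) with 43/8 ≠ 6, and σ is not injective, hence not bijective. This x = 43/8 is the requested value below 6.

43/8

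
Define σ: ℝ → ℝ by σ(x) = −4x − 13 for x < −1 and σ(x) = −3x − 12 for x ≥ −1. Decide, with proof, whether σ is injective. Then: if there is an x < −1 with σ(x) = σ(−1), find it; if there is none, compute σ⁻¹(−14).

2/3

Both pieces are strictly decreasing (slopes −4 and −3), so each is injective on its own interval.
The left piece maps (−∞, −1) onto (−9, ∞); the right piece maps [−1, ∞) onto (−∞, −9].
These images are disjoint, so no value is attained by both pieces. Hence σ is injective.
Because the two images are disjoint, no x < −1 has σ(x) = σ(−1), so we compute σ⁻¹(−14): −14 lies in (−∞, −9], so solve −3x − 12 = −14: x = (−14 + 12)/(−3) = 2/3.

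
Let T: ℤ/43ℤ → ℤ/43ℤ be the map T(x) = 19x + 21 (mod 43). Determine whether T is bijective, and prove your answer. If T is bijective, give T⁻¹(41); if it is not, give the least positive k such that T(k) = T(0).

Suppose T(u) = T(v) in ℤ/43ℤ. Then 19u + 21 ≡ 19v + 21 (mod 43), hence 19(u − v) ≡ 0 (mod 43).
Since gcd(19, 43) = 1, 19 is invertible modulo 43, therefore u − v ≡ 0 (mod 43), i.e. u = v.
We now compute 19⁻¹ mod 43 explicitly. Euclid's algorithm: 43 = 2·19 + 5, 19 = 3·5 + 4, 5 = 1·4 + 1; back-substituting gives 1 = 34·19 − 15·43, so 19⁻¹ ≡ 34 (mod 43).
For any y ∈ ℤ/43ℤ, x = 34(y − 21) mod 43 satisfies T(x) = 19·34(y − 21) + 21 ≡ y (since 19·34 ≡ 1 mod 43). So every y has a preimage.
Therefore T is bijective.
Since T is bijective, we find T⁻¹(41): we need 19x ≡ 41 − 21 ≡ 20 (mod 43). Using 19⁻¹ = 34: x ≡ 34·20 = 680 = 15·43 + 35, so x = 35.
Check: T(35) = 19·35 + 21 = 686 = 15·43 + 41 ≡ 41 (mod 43).

35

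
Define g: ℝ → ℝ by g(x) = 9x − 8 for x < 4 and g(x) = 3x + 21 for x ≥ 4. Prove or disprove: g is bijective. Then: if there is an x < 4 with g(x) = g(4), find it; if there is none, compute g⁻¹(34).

13/3

Both pieces are strictly increasing (slopes 9 and 3), so each is injective on its own interval.
The left piece maps (−∞, 4) onto (−∞, 28); the right piece maps [4, ∞) onto [33, ∞).
The images leave a gap (28 has no preimage), so g is not surjective, hence not bijective.
Because the two images are disjoint, no x < 4 has g(x) = g(4), so we compute g⁻¹(34): 34 lies in [33, ∞), so solve 3x + 21 = 34: x = (34 − 21)/3 = 13/3.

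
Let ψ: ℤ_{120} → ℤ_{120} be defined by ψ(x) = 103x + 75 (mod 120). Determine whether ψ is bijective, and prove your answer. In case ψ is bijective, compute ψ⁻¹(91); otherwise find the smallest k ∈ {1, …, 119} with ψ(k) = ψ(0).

Recall: ψ is injective if ψ(u) = ψ(v) implies u = v.
If ψ(u) = ψ(v), then 103u ≡ 103v (mod 120). Because gcd(103, 120) = 1, we may cancel 103 to get u ≡ v (mod 120).
We now compute 103⁻¹ mod 120 explicitly. Euclid's algorithm: 120 = 1·103 + 17, 103 = 6·17 + 1; back-substituting gives 1 = 7·103 − 6·120, so 103⁻¹ ≡ 7 (mod 120).
Then y ↦ 7(y − 75) is a two-sided inverse to ψ, so every y ∈ ℤ_{120} has a preimage.
Thus ψ is bijective.
Since ψ is bijective, we find ψ⁻¹(91): we need 103x ≡ 91 − 75 ≡ 16 (mod 120). Using 103⁻¹ = 7: x ≡ 7·16 = 112, so x = 112.
Check: ψ(112) = 103·112 + 75 = 11611 = 96·120 + 91 ≡ 91 (mod 120).

112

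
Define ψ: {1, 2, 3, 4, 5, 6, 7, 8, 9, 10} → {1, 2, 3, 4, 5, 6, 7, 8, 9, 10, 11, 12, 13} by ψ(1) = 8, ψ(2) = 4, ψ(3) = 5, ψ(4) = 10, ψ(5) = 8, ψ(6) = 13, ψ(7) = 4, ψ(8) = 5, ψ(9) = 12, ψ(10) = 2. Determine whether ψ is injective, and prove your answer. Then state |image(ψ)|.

ψ(1) = 8 = ψ(5) with 1 ≠ 5, so ψ is not injective.
The image of ψ is {2, 4, 5, 8, 10, 12, 13}, which has 7 elements.

7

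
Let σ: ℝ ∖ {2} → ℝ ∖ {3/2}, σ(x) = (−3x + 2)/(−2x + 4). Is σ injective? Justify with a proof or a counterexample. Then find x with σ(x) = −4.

18/11

Suppose σ(u) = σ(v). Cross-multiplying: (−3u + 2)(−2v + 4) = (−3v + 2)(−2u + 4).
Expanding both sides and cancelling the symmetric terms leaves −8·(u − v) = 0. Since −8 ≠ 0, u = v. Therefore σ is injective.
Solving σ(x) = −4: cross-multiplying gives −3x + 2 = −4(−2x + 4), which rearranges to −11x = −18, so x = 18/11.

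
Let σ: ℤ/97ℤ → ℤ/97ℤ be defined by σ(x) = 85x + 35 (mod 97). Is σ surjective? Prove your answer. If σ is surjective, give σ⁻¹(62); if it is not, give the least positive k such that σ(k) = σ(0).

Since gcd(85, 97) = 1, 85 is invertible modulo 97. Euclid's algorithm: 97 = 1·85 + 12, 85 = 7·12 + 1; back-substituting gives 1 = 8·85 − 7·97, so 85⁻¹ ≡ 8 (mod 97).
Then y ↦ 8(y − 35) is a two-sided inverse to σ, so every y ∈ ℤ/97ℤ has a preimage.
So σ is surjective.
Since σ is surjective, we find σ⁻¹(62): we need 85x ≡ 62 − 35 ≡ 27 (mod 97). Using 85⁻¹ = 8: x ≡ 8·27 = 216 = 2·97 + 22, so x = 22.
Check: σ(22) = 85·22 + 35 = 1905 = 19·97 + 62 ≡ 62 (mod 97).

22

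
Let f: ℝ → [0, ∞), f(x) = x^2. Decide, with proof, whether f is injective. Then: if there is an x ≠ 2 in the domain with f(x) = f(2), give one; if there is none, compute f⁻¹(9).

-2

f(2) = 4 = (−2)^2 = f(−2) (since 2 is even), with 2 ≠ −2. So f is not injective.
For the follow-up, such an x exists: taking x = −2 ∈ ℝ gives f(−2) = 4 = f(2) with −2 ≠ 2.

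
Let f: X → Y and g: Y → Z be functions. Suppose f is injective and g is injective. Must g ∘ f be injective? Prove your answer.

injective

Suppose (g ∘ f)(s) = (g ∘ f)(t), i.e. g(f(s)) = g(f(t)).
Since g is injective, f(s) = f(t). Since f is injective, s = t. Hence g ∘ f is injective.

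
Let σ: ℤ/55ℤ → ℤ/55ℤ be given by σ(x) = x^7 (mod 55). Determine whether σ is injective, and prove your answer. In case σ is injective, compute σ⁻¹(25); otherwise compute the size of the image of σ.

Computing x^7 mod 55 for each x (by repeated squaring, reducing mod 55 at every step), the values σ(0), σ(1), …, σ(54) are: 0, 1, 18, 42, 49, 25, 41, 28, 2, 4, 10, 11, 23, 7, 9, 5, 36, 8, 17, 24, 15, 21, 33, 12, 29, 20, 16, 3, 52, 39, 35, 26, 43, 22, 34, 40, 31, 38, 47, 19, 50, 46, 48, 32, 44, 45, 51, 53, 27, 14, 30, 6, 13, 37, 54.
Every element of ℤ/55ℤ appears exactly once in this list, so σ is a bijection, and in particular injective.
Since σ is injective, we read off the preimage of 25 from the same table: σ(5) = 25, so σ⁻¹(25) = 5.

5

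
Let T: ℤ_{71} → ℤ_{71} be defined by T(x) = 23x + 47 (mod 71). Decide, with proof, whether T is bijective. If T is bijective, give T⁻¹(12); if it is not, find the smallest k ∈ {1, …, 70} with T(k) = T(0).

By definition, T is injective if T(a) = T(b) implies a = b.
If T(a) = T(b), then 23a ≡ 23b (mod 71). Because gcd(23, 71) = 1, we may cancel 23 to get a ≡ b (mod 71).
We now compute 23⁻¹ mod 71 explicitly. Euclid's algorithm: 71 = 3·23 + 2, 23 = 11·2 + 1; back-substituting gives 1 = 34·23 − 11·71, so 23⁻¹ ≡ 34 (mod 71).
For any y ∈ ℤ_{71}, x = 34(y − 47) mod 71 satisfies T(x) = 23·34(y − 47) + 47 ≡ y (since 23·34 ≡ 1 mod 71). So every y has a preimage.
Thus T is bijective.
Since T is bijective, we find T⁻¹(12): we need 23x ≡ 12 − 47 ≡ 36 (mod 71). Using 23⁻¹ = 34: x ≡ 34·36 = 1224 = 17·71 + 17, so x = 17.
Check: T(17) = 23·17 + 47 = 438 = 6·71 + 12 ≡ 12 (mod 71).

17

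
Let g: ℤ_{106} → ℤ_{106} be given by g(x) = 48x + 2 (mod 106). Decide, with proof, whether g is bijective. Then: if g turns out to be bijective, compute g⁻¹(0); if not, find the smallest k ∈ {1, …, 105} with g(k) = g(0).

Recall: g is injective if g(a) = g(b) implies a = b.
We have gcd(48, 106) = 2 > 1. Taking a = 0 and b = 53: g(0) = 2 and g(53) = 48·53 + 2 = 2546 ≡ 2 (mod 106).
So g(0) = g(53) while 0 ≠ 53, so g is not injective, hence not bijective.
Since g is not bijective, we find the least positive k with g(k) = g(0): this means 48k ≡ 0 (mod 106), i.e. 106 ∣ 48k. Since gcd(48, 106) = 2, dividing through by 2 this holds exactly when 53 ∣ 24k, and as gcd(24, 53) = 1, exactly when 53 ∣ k.
The smallest positive such k is 53.

53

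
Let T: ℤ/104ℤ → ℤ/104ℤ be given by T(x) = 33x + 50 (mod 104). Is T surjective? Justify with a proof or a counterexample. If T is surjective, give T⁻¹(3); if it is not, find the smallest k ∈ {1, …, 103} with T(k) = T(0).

49

Since gcd(33, 104) = 1, 33 is invertible modulo 104. Euclid's algorithm: 104 = 3·33 + 5, 33 = 6·5 + 3, 5 = 1·3 + 2, 3 = 1·2 + 1; back-substituting gives 1 = 41·33 − 13·104, so 33⁻¹ ≡ 41 (mod 104).
Then y ↦ 41(y − 50) is a two-sided inverse to T, so every y ∈ ℤ/104ℤ has a preimage.
Hence T is surjective.
Since T is surjective, we compute T⁻¹(3): solve 33x + 50 ≡ 3 (mod 104), i.e. 33x ≡ 57 (mod 104).
Multiplying by 33⁻¹ = 41 gives x ≡ 41·57 = 2337 = 22·104 + 49 ≡ 49 (mod 104).
Check: T(49) = 33·49 + 50 = 1667 = 16·104 + 3 ≡ 3 (mod 104).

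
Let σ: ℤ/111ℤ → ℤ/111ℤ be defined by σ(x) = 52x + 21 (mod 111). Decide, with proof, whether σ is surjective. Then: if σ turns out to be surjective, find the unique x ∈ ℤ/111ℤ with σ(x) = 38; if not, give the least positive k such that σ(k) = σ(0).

11

Since gcd(52, 111) = 1, 52 is invertible modulo 111. Euclid's algorithm: 111 = 2·52 + 7, 52 = 7·7 + 3, 7 = 2·3 + 1; back-substituting gives 1 = 79·52 − 37·111, so 52⁻¹ ≡ 79 (mod 111).
For any y ∈ ℤ/111ℤ, x = 79(y − 21) mod 111 satisfies σ(x) = 52·79(y − 21) + 21 ≡ y (since 52·79 ≡ 1 mod 111). So every y has a preimage.
Thus σ is surjective.
Since σ is surjective, we find σ⁻¹(38): we need 52x ≡ 38 − 21 ≡ 17 (mod 111). Using 52⁻¹ = 79: x ≡ 79·17 = 1343 = 12·111 + 11, so x = 11.
Check: σ(11) = 52·11 + 21 = 593 = 5·111 + 38 ≡ 38 (mod 111).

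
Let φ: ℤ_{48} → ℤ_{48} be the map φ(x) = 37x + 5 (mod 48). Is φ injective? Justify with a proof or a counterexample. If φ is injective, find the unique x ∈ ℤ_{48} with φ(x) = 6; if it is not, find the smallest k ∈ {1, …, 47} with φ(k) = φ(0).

13

Recall: φ is injective if φ(x_1) = φ(x_2) implies x_1 = x_2.
Suppose φ(x_1) = φ(x_2) in ℤ_{48}. Then 37x_1 + 5 ≡ 37x_2 + 5 (mod 48), therefore 37(x_1 − x_2) ≡ 0 (mod 48).
Since gcd(37, 48) = 1, 37 is invertible modulo 48, hence x_1 − x_2 ≡ 0 (mod 48), i.e. x_1 = x_2.
Therefore φ is injective.
We now compute 37⁻¹ mod 48 explicitly. Euclid's algorithm: 48 = 1·37 + 11, 37 = 3·11 + 4, 11 = 2·4 + 3, 4 = 1·3 + 1; back-substituting gives 1 = 13·37 − 10·48, so 37⁻¹ ≡ 13 (mod 48).
Since φ is injective, we find φ⁻¹(6): we need 37x ≡ 6 − 5 ≡ 1 (mod 48). Using 37⁻¹ = 13: x ≡ 13·1 = 13, so x = 13.
Check: φ(13) = 37·13 + 5 = 486 = 10·48 + 6 ≡ 6 (mod 48).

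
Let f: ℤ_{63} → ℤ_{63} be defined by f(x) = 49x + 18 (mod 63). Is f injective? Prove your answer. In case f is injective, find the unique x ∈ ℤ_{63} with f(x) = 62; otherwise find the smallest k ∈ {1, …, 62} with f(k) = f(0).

Recall that f is injective when f(s) = f(t) forces s = t.
We have gcd(49, 63) = 7 > 1. Taking s = 0 and t = 9: f(0) = 18 and f(9) = 49·9 + 18 = 459 ≡ 18 (mod 63).
So f(0) = f(9) while 0 ≠ 9, therefore f is not injective.
Since f is not injective, we find the least positive k with f(k) = f(0): this means 49k ≡ 0 (mod 63), i.e. 63 ∣ 49k. Since gcd(49, 63) = 7, dividing through by 7 this holds exactly when 9 ∣ 7k, and as gcd(7, 9) = 1, exactly when 9 ∣ k.
The smallest positive such k is 9.

9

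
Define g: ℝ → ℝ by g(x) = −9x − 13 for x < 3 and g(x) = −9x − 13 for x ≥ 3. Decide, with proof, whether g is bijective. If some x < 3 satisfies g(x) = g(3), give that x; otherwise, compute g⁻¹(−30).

Both pieces are strictly decreasing (slopes −9 and −9), so each is injective on its own interval.
The left piece maps (−∞, 3) onto (−40, ∞); the right piece maps [3, ∞) onto (−∞, −40].
Since −40 = −40, the images partition ℝ: g is injective and surjective, hence bijective.
Because the two images are disjoint, no x < 3 has g(x) = g(3), so we compute g⁻¹(−30): −30 lies in (−40, ∞), so solve −9x − 13 = −30: x = (−30 + 13)/(−9) = 17/9.

17/9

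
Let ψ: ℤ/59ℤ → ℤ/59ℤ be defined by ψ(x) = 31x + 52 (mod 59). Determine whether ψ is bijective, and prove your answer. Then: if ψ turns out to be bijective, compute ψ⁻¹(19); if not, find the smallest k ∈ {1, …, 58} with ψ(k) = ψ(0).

37

Recall that ψ is injective when ψ(s) = ψ(t) forces s = t.
If ψ(s) = ψ(t), then 31s ≡ 31t (mod 59). Because gcd(31, 59) = 1, we may cancel 31 to get s ≡ t (mod 59).
We now compute 31⁻¹ mod 59 explicitly. Euclid's algorithm: 59 = 1·31 + 28, 31 = 1·28 + 3, 28 = 9·3 + 1; back-substituting gives 1 = 40·31 − 21·59, so 31⁻¹ ≡ 40 (mod 59).
Then y ↦ 40(y − 52) is a two-sided inverse to ψ, so every y ∈ ℤ/59ℤ has a preimage.
Therefore ψ is bijective.
Since ψ is bijective, we find ψ⁻¹(19): we need 31x ≡ 19 − 52 ≡ 26 (mod 59). Using 31⁻¹ = 40: x ≡ 40·26 = 1040 = 17·59 + 37, so x = 37.
Check: ψ(37) = 31·37 + 52 = 1199 = 20·59 + 19 ≡ 19 (mod 59).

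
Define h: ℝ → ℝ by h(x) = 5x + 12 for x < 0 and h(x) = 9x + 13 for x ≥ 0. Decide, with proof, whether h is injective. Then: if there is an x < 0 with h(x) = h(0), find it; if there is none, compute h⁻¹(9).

Both pieces are strictly increasing (slopes 5 and 9), so each is injective on its own interval.
The left piece maps (−∞, 0) onto (−∞, 12); the right piece maps [0, ∞) onto [13, ∞).
These images are disjoint, so no value is attained by both pieces. Hence h is injective.
Because the two images are disjoint, no x < 0 has h(x) = h(0), so we compute h⁻¹(9): 9 lies in (−∞, 12), so solve 5x + 12 = 9: x = (9 − 12)/5 = −3/5.

-3/5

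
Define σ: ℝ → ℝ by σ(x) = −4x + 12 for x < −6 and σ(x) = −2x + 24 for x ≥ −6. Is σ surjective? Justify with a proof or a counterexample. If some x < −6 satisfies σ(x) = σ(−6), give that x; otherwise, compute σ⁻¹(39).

Both pieces are strictly decreasing (slopes −4 and −2), so each is injective on its own interval.
The left piece maps (−∞, −6) onto (36, ∞); the right piece maps [−6, ∞) onto (−∞, 36].
These images together cover ℝ, so σ is surjective.
Because the two images are disjoint, no x < −6 has σ(x) = σ(−6), so we compute σ⁻¹(39): 39 lies in (36, ∞), so solve −4x + 12 = 39: x = (39 − 12)/(−4) = −27/4.

-27/4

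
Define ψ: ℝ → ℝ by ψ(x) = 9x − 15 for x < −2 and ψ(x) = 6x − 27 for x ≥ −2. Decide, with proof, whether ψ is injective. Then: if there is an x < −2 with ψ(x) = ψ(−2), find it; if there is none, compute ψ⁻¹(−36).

Both pieces are strictly increasing (slopes 9 and 6), so each is injective on its own interval.
The left piece maps (−∞, −2) onto (−∞, −33); the right piece maps [−2, ∞) onto [−39, ∞).
These images overlap. In particular ψ(−2) = −39 (right piece), and solving 9x − 15 = −39 on the left piece gives x = −8/3 < −2.
So ψ(−8/3) = ψ(−2) with −8/3 ≠ −2, and ψ is not injective. This x = −8/3 is the requested value below −2.

-8/3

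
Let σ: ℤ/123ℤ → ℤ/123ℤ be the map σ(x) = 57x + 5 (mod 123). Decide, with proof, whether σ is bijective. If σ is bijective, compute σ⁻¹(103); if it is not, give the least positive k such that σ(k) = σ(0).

41

We have gcd(57, 123) = 3 > 1. Taking u = 0 and v = 41: σ(0) = 5 and σ(41) = 57·41 + 5 = 2342 ≡ 5 (mod 123).
So σ(0) = σ(41) while 0 ≠ 41, thus σ is not injective, hence not bijective.
Since σ is not bijective, we find the least positive k with σ(k) = σ(0): this means 57k ≡ 0 (mod 123), i.e. 123 ∣ 57k. Since gcd(57, 123) = 3, dividing through by 3 this holds exactly when 41 ∣ 19k, and as gcd(19, 41) = 1, exactly when 41 ∣ k.
The smallest positive such k is 41.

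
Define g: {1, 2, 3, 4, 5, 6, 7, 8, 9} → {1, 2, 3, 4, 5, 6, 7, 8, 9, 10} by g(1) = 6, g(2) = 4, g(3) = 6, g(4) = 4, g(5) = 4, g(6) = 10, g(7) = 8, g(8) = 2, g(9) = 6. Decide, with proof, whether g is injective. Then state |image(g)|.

g(1) = 6 = g(3) with 1 ≠ 3, so g is not injective.
The image of g is {2, 4, 6, 8, 10}, which has 5 elements.

5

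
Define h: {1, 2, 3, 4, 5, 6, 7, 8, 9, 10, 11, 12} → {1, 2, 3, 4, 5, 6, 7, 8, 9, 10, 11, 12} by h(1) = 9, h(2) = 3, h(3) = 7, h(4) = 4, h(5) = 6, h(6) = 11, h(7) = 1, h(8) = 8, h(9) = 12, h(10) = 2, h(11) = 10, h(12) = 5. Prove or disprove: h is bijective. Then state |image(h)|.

The values 9, 3, 7, 4, 6, 11, 1, 8, 12, 2, 10, 5 are a permutation of {1, 2, 3, 4, 5, 6, 7, 8, 9, 10, 11, 12}: each element appears exactly once.
So h is injective and surjective, hence bijective.
The image of h is {1, 2, 3, 4, 5, 6, 7, 8, 9, 10, 11, 12}, which has 12 elements.

12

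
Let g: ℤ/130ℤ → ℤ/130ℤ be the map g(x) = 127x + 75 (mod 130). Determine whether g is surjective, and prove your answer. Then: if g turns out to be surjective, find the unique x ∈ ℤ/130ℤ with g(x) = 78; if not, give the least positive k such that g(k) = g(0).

Since gcd(127, 130) = 1, 127 is invertible modulo 130. Euclid's algorithm: 130 = 1·127 + 3, 127 = 42·3 + 1; back-substituting gives 1 = 43·127 − 42·130, so 127⁻¹ ≡ 43 (mod 130).
Then y ↦ 43(y − 75) is a two-sided inverse to g, so every y ∈ ℤ/130ℤ has a preimage.
So g is surjective.
Since g is surjective, we compute g⁻¹(78): solve 127x + 75 ≡ 78 (mod 130), i.e. 127x ≡ 3 (mod 130).
Multiplying by 127⁻¹ = 43 gives x ≡ 43·3 = 129 ≡ 129 (mod 130).
Check: g(129) = 127·129 + 75 = 16458 = 126·130 + 78 ≡ 78 (mod 130).

129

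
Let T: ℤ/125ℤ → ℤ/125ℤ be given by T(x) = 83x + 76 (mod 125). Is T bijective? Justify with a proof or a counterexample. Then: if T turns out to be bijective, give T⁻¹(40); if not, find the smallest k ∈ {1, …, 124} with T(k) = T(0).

108

Recall that T is injective when T(x_1) = T(x_2) forces x_1 = x_2.
If T(x_1) = T(x_2), then 83x_1 ≡ 83x_2 (mod 125). Because gcd(83, 125) = 1, we may cancel 83 to get x_1 ≡ x_2 (mod 125).
We now compute 83⁻¹ mod 125 explicitly. Euclid's algorithm: 125 = 1·83 + 42, 83 = 1·42 + 41, 42 = 1·41 + 1; back-substituting gives 1 = 122·83 − 81·125, so 83⁻¹ ≡ 122 (mod 125).
For any y ∈ ℤ/125ℤ, x = 122(y − 76) mod 125 satisfies T(x) = 83·122(y − 76) + 76 ≡ y (since 83·122 ≡ 1 mod 125). So every y has a preimage.
Hence T is bijective.
Since T is bijective, we find T⁻¹(40): we need 83x ≡ 40 − 76 ≡ 89 (mod 125). Using 83⁻¹ = 122: x ≡ 122·89 = 10858 = 86·125 + 108, so x = 108.
Check: T(108) = 83·108 + 76 = 9040 = 72·125 + 40 ≡ 40 (mod 125).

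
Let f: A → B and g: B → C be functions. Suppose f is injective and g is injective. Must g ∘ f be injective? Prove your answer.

Suppose (g ∘ f)(x_1) = (g ∘ f)(x_2), i.e. g(f(x_1)) = g(f(x_2)).
Since g is injective, f(x_1) = f(x_2). Since f is injective, x_1 = x_2. Thus g ∘ f is injective.

injective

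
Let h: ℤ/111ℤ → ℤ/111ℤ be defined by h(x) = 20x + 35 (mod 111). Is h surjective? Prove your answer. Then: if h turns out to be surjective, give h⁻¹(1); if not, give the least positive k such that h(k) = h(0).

Since gcd(20, 111) = 1, 20 is invertible modulo 111. Euclid's algorithm: 111 = 5·20 + 11, 20 = 1·11 + 9, 11 = 1·9 + 2, 9 = 4·2 + 1; back-substituting gives 1 = 50·20 − 9·111, so 20⁻¹ ≡ 50 (mod 111).
For any y ∈ ℤ/111ℤ, x = 50(y − 35) mod 111 satisfies h(x) = 20·50(y − 35) + 35 ≡ y (since 20·50 ≡ 1 mod 111). So every y has a preimage.
Hence h is surjective.
Since h is surjective, we find h⁻¹(1): we need 20x ≡ 1 − 35 ≡ 77 (mod 111). Using 20⁻¹ = 50: x ≡ 50·77 = 3850 = 34·111 + 76, so x = 76.
Check: h(76) = 20·76 + 35 = 1555 = 14·111 + 1 ≡ 1 (mod 111).

76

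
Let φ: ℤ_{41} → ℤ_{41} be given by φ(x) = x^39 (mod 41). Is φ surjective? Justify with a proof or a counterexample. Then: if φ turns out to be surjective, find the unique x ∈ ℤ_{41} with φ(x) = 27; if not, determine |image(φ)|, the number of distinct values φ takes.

38

Since 41 is prime, the nonzero elements of ℤ_{41} form a cyclic group of order 40.
As gcd(39, 40) = 1, raising to the 39th power is a bijection on this group: if s^39 ≡ t^39 then (st^{−1})^39 = 1, and the only element of order dividing gcd(39, 40) = 1 is 1, so s = t.
With φ(0) = 0 this makes φ injective on all of ℤ_{41}, hence bijective (finite equal-size domain and codomain). In particular φ is surjective.
Since φ is surjective, we find the preimage of 27. The inverse of x ↦ x^39 on (ℤ_{41})^× is x ↦ x^39, because 39·39 = 1521 = 38·40 + 1 ≡ 1 (mod 40) and x^{40} = 1 for x ≠ 0 (Fermat). So φ⁻¹(27) = 27^39 mod 41.
Repeated squaring mod 41: 27^1 ≡ 27, 27^2 ≡ 27² = 729 ≡ 32, 27^4 ≡ 32² = 1024 ≡ 40, 27^8 ≡ 40² = 1600 ≡ 1, 27^16 ≡ 1² = 1, 27^32 ≡ 1² = 1. Since 39 = 32 + 4 + 2 + 1, 27^39 ≡ 1·40·32·27: 1·40 = 40, then 40·32 = 1280 ≡ 9, then 9·27 = 243 ≡ 38. So 27^39 ≡ 38 (mod 41).
Hence φ⁻¹(27) = 38.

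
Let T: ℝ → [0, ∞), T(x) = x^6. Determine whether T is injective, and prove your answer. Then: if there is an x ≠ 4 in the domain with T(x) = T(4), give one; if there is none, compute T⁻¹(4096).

-4

T(4) = 4096 = (−4)^6 = T(−4) (since 6 is even), with 4 ≠ −4. So T is not injective.
For the follow-up, such an x exists: taking x = −4 ∈ ℝ gives T(−4) = 4096 = T(4) with −4 ≠ 4.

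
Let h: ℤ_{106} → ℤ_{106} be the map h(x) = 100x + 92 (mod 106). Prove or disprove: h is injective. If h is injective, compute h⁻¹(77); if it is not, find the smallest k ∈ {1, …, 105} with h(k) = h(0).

53

We have gcd(100, 106) = 2 > 1. Taking a = 0 and b = 53: h(0) = 92 and h(53) = 100·53 + 92 = 5392 ≡ 92 (mod 106).
So h(0) = h(53) while 0 ≠ 53, thus h is not injective.
Since h is not injective, we find the least positive k with h(k) = h(0): this means 100k ≡ 0 (mod 106), i.e. 106 ∣ 100k. Since gcd(100, 106) = 2, dividing through by 2 this holds exactly when 53 ∣ 50k, and as gcd(50, 53) = 1, exactly when 53 ∣ k.
The smallest positive such k is 53.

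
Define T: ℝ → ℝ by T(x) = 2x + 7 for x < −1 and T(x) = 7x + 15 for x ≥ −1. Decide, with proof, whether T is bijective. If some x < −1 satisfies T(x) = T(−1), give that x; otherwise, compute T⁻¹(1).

-3

Both pieces are strictly increasing (slopes 2 and 7), so each is injective on its own interval.
The left piece maps (−∞, −1) onto (−∞, 5); the right piece maps [−1, ∞) onto [8, ∞).
The images leave a gap (5 has no preimage), so T is not surjective, hence not bijective.
Because the two images are disjoint, no x < −1 has T(x) = T(−1), so we compute T⁻¹(1): 1 lies in (−∞, 5), so solve 2x + 7 = 1: x = (1 − 7)/2 = −3.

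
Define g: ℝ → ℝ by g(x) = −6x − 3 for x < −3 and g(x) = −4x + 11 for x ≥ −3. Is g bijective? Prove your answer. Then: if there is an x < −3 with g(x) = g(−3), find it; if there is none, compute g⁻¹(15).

-13/3

Both pieces are strictly decreasing (slopes −6 and −4), so each is injective on its own interval.
The left piece maps (−∞, −3) onto (15, ∞); the right piece maps [−3, ∞) onto (−∞, 23].
These images overlap. In particular g(−3) = 23 (right piece), and solving −6x − 3 = 23 on the left piece gives x = −13/3 < −3.
So g(−13/3) = g(−3) with −13/3 ≠ −3, and g is not injective, hence not bijective. This x = −13/3 is the requested value below −3.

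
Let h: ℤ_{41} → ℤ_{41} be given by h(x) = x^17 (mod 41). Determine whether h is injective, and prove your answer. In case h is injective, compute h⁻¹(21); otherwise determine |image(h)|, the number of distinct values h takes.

5

Since 41 is prime, the nonzero elements of ℤ_{41} form a cyclic group of order 40.
As gcd(17, 40) = 1, raising to the 17th power is a bijection on this group: if a^17 ≡ b^17 then (ab^{−1})^17 = 1, and the only element of order dividing gcd(17, 40) = 1 is 1, so a = b.
With h(0) = 0 this makes h injective on all of ℤ_{41}, hence bijective (finite equal-size domain and codomain). In particular h is injective.
Since h is injective, we find the preimage of 21. The inverse of x ↦ x^17 on (ℤ_{41})^× is x ↦ x^33, because 17·33 = 561 = 14·40 + 1 ≡ 1 (mod 40) and x^{40} = 1 for x ≠ 0 (Fermat). So h⁻¹(21) = 21^33 mod 41.
Repeated squaring mod 41: 21^1 ≡ 21, 21^2 ≡ 21² = 441 ≡ 31, 21^4 ≡ 31² = 961 ≡ 18, 21^8 ≡ 18² = 324 ≡ 37, 21^16 ≡ 37² = 1369 ≡ 16, 21^32 ≡ 16² = 256 ≡ 10. Since 33 = 32 + 1, 21^33 ≡ 10·21: 10·21 = 210 ≡ 5. So 21^33 ≡ 5 (mod 41).
Hence h⁻¹(21) = 5.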